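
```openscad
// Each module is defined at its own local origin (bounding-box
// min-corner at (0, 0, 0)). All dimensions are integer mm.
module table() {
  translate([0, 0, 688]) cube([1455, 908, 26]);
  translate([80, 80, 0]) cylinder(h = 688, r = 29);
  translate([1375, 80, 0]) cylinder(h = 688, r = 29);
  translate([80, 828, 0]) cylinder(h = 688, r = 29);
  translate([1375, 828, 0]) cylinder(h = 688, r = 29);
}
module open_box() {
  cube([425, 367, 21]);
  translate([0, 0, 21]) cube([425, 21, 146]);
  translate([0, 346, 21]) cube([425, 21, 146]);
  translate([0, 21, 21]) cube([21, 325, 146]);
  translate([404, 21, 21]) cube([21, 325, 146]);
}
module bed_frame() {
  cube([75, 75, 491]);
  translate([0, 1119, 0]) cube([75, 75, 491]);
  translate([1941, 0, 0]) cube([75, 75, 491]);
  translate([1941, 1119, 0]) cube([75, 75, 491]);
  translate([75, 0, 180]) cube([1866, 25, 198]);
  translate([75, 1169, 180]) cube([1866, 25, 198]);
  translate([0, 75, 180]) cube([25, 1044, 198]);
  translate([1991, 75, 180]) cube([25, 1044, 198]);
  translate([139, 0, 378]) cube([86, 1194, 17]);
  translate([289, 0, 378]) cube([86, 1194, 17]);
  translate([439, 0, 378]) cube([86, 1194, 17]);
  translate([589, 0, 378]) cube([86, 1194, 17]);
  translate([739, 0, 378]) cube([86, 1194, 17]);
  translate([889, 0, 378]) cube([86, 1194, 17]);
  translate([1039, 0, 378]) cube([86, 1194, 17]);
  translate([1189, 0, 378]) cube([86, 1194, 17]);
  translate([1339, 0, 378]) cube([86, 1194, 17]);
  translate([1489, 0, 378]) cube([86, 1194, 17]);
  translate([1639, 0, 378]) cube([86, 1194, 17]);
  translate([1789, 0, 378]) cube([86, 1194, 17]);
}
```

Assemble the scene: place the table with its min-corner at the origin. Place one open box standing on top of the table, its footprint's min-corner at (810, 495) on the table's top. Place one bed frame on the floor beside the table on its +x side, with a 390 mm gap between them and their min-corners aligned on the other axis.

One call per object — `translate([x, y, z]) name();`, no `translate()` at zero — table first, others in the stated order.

table();
translate([810, 495, 714]) open_box();
translate([1845, 0, 0]) bed_frame();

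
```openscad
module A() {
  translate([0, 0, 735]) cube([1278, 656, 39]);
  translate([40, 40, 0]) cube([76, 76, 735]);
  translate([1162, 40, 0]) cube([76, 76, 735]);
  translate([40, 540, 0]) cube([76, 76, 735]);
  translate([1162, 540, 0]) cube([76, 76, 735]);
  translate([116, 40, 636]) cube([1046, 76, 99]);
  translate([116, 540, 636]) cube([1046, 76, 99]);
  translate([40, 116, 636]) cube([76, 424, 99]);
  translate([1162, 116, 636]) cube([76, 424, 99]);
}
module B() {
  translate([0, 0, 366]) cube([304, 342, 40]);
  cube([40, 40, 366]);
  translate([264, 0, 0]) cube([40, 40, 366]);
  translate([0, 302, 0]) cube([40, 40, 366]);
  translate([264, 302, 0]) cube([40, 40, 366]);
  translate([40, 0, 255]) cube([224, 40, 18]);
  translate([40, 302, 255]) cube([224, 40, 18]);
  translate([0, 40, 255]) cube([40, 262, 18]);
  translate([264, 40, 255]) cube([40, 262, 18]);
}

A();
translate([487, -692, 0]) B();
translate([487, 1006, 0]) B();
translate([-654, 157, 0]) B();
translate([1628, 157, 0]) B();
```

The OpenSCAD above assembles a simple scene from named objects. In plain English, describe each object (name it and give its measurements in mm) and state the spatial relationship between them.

A is a table with a 1278×656 mm rectangular top, 39 mm thick, top surface at z = 774 mm, supported by four 76×76 mm square legs, each inset 40 mm from the nearest pair of top edges, running from the floor. Four apron rails, 76 mm thick and 99 mm tall, run between adjacent legs with their top edges flush with the underside of the top and their outer faces flush with the legs' outer faces.

B is a simple wooden stool: a rectangular seat 304 mm (x) by 342 mm (y), 40 mm thick, top face at z = 406 mm, on four square legs, each 40×40 mm in cross-section. The legs rest on z = 0, each flush with a corner of the seat. Four stretchers, 40 mm wide and 18 mm tall, connect adjacent legs with their undersides at z = 255 mm, each running between the inner faces of the legs it joins and aligned with the legs' outer faces on the other axis.

Four stools sit around the table at the −y, +y, −x, +x sides.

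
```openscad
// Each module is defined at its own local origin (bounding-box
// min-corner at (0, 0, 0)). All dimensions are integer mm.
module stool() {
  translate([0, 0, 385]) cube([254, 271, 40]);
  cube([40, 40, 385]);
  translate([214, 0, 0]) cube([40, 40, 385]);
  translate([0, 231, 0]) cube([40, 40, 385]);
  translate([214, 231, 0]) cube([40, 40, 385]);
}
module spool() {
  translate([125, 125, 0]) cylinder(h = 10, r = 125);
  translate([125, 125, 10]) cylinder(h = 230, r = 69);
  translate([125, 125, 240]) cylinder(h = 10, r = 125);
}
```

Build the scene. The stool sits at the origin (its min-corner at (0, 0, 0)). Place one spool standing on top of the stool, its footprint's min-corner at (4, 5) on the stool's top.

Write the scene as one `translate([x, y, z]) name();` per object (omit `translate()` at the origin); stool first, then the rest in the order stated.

stool();
translate([4, 5, 425]) spool();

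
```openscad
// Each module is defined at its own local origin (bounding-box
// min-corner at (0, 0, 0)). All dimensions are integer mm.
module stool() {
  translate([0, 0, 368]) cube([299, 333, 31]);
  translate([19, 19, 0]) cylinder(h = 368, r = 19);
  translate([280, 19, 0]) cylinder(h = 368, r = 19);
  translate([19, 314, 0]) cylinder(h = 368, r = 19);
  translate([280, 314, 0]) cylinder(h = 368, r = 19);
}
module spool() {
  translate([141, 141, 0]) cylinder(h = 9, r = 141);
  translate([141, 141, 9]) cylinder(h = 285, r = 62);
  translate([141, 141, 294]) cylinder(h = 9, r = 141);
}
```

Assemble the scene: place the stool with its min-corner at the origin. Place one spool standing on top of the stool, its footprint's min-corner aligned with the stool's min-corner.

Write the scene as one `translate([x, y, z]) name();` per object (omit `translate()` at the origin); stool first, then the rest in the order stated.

stool();
translate([0, 0, 399]) spool();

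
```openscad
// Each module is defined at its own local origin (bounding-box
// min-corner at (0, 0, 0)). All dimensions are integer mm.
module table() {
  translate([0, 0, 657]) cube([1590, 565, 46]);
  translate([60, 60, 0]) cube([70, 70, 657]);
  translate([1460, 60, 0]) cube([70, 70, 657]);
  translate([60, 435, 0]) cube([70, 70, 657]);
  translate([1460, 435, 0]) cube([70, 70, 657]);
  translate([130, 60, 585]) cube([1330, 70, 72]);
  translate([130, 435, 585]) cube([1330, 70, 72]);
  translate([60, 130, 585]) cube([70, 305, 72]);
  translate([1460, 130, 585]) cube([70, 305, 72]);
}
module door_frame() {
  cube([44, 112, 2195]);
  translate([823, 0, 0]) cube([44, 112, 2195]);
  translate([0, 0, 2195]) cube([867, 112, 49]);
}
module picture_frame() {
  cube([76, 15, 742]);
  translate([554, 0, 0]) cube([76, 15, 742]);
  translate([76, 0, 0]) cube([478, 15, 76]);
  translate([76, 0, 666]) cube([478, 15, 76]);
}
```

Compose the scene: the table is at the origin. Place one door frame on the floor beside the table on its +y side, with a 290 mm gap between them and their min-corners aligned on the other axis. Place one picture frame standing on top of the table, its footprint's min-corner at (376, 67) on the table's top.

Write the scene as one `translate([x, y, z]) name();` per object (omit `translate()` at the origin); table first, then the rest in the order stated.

table();
translate([0, 855, 0]) door_frame();
translate([376, 67, 703]) picture_frame();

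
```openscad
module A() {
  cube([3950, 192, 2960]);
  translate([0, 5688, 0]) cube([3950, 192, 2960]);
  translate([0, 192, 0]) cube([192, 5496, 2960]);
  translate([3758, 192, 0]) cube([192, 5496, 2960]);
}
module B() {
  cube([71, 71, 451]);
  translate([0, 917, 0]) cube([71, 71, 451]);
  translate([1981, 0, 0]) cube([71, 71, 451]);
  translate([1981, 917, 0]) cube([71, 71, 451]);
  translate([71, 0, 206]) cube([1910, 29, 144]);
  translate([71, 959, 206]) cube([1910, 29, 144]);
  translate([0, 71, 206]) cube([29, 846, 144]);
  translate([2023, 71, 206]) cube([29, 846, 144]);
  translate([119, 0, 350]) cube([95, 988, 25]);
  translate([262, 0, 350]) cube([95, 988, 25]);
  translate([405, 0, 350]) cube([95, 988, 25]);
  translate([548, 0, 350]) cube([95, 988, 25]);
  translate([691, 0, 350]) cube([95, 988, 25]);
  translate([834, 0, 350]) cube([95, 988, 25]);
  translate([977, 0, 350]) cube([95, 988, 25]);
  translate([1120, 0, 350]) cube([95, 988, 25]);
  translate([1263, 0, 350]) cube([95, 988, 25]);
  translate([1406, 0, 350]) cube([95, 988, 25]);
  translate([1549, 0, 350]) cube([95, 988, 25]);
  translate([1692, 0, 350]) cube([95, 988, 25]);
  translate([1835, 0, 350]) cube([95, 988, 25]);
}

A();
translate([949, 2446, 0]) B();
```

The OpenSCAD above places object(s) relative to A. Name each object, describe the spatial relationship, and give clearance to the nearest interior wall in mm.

Clearances: x = 757, y = 2254; minimum 757 mm.

A is a house frame. B is a bed frame. The bed frame sits inside the house frame, centred. The clearance to the nearest interior wall is 757 mm.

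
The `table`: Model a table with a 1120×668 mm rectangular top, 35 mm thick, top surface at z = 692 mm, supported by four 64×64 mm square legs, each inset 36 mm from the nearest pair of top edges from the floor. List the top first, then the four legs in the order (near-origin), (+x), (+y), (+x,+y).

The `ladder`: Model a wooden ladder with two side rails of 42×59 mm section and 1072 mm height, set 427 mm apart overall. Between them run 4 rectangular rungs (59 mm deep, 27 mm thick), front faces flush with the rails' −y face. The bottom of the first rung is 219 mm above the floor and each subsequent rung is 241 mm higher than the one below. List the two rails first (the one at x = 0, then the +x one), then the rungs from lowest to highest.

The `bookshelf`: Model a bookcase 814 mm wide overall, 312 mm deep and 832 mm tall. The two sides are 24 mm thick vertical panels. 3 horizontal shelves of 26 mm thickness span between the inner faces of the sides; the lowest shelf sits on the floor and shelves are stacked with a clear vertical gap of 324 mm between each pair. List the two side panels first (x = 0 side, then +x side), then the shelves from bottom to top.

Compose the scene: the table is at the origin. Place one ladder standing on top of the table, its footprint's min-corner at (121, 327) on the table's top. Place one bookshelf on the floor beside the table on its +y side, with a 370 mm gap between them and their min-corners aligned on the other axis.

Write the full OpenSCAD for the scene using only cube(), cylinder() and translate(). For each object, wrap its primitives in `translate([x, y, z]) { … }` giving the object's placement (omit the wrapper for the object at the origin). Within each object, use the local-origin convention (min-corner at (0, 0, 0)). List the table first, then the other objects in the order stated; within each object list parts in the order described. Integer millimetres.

translate([0, 0, 657]) cube([1120, 668, 35]);
translate([36, 36, 0]) cube([64, 64, 657]);
translate([1020, 36, 0]) cube([64, 64, 657]);
translate([36, 568, 0]) cube([64, 64, 657]);
translate([1020, 568, 0]) cube([64, 64, 657]);
translate([121, 327, 692]) {
  cube([42, 59, 1072]);
  translate([385, 0, 0]) cube([42, 59, 1072]);
  translate([42, 0, 219]) cube([343, 59, 27]);
  translate([42, 0, 460]) cube([343, 59, 27]);
  translate([42, 0, 701]) cube([343, 59, 27]);
  translate([42, 0, 942]) cube([343, 59, 27]);
}
translate([0, 1038, 0]) {
  cube([24, 312, 832]);
  translate([790, 0, 0]) cube([24, 312, 832]);
  translate([24, 0, 0]) cube([766, 312, 26]);
  translate([24, 0, 350]) cube([766, 312, 26]);
  translate([24, 0, 700]) cube([766, 312, 26]);
}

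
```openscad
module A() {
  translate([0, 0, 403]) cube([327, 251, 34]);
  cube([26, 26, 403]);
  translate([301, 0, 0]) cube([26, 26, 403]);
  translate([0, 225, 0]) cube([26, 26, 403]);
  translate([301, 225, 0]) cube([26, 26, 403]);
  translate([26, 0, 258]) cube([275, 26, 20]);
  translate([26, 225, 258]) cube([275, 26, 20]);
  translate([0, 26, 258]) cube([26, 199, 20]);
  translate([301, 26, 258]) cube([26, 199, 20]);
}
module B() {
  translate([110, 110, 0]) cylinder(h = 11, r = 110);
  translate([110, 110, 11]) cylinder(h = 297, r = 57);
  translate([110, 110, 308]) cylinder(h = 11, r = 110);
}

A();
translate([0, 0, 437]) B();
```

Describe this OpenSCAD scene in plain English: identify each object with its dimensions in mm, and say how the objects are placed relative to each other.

A is a simple wooden stool: a rectangular seat 327 mm (x) by 251 mm (y), 34 mm thick, top face at z = 437 mm, on four square legs, each 26×26 mm in cross-section. The legs rest on z = 0, each flush with a corner of the seat. Four stretchers, 26 mm wide and 20 mm tall, connect adjacent legs with their undersides at z = 258 mm, each running between the inner faces of the legs it joins and aligned with the legs' outer faces on the other axis.

B is a spool: two coaxial disc flanges of radius 110 mm and thickness 11 mm, joined by a core cylinder of radius 57 mm and height 297 mm. The lower flange rests on z = 0 and the three cylinders share a vertical axis.

The spool is on top of the stool.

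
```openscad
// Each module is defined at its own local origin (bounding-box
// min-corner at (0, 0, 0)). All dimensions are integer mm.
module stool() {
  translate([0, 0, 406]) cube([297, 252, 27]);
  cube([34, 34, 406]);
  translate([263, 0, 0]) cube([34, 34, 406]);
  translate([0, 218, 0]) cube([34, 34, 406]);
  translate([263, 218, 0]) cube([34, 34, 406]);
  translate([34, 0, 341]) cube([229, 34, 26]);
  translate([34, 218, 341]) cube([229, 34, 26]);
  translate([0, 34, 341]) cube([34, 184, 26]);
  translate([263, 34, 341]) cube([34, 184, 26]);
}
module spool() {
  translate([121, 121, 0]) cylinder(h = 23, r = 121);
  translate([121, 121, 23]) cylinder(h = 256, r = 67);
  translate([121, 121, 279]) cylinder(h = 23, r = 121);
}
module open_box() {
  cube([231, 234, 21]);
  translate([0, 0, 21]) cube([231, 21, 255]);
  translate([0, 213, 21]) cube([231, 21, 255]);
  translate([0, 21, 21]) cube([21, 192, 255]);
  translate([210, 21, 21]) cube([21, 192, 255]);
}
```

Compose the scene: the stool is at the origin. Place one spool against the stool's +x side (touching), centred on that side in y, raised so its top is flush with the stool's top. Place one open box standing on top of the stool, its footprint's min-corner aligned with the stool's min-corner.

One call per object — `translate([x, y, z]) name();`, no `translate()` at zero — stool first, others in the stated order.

stool();
translate([297, 5, 131]) spool();
translate([0, 0, 433]) open_box();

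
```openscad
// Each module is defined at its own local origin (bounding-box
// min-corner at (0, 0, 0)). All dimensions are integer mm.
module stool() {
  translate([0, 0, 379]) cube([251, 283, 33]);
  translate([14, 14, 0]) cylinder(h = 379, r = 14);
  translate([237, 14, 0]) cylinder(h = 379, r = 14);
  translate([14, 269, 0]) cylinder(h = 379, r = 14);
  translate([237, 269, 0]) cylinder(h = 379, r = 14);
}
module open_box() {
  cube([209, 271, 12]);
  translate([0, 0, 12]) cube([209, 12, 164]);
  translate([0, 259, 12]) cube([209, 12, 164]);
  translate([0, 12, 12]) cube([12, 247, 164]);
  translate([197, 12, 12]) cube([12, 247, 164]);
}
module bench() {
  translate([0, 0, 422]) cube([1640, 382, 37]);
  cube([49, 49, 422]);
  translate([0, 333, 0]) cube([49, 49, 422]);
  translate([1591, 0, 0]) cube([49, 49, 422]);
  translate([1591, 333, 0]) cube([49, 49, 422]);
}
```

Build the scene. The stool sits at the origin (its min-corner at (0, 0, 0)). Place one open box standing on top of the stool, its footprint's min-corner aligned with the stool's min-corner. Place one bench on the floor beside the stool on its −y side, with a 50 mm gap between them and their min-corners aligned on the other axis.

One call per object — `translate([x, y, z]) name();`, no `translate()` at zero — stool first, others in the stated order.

stool();
translate([0, 0, 412]) open_box();
translate([0, -432, 0]) bench();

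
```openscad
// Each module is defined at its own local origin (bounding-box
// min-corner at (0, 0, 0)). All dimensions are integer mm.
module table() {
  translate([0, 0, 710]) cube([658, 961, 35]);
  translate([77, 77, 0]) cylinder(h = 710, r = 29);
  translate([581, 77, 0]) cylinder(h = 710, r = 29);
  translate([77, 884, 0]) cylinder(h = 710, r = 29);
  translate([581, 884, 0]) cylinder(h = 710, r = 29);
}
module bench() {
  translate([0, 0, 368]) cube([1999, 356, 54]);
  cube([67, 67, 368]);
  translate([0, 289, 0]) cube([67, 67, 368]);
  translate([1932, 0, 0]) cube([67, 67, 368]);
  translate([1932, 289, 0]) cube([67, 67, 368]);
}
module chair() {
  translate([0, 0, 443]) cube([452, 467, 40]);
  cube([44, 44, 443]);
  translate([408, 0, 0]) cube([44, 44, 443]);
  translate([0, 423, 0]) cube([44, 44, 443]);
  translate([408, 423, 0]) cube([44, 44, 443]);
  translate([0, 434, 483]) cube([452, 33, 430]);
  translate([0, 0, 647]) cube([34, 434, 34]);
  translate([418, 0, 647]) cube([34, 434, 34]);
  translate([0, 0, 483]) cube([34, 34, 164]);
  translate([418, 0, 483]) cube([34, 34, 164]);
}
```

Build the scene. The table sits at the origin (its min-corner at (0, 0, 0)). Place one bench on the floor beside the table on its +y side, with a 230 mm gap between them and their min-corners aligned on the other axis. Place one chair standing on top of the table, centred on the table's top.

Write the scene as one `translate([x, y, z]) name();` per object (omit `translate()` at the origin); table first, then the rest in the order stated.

table();
translate([0, 1191, 0]) bench();
translate([103, 247, 745]) chair();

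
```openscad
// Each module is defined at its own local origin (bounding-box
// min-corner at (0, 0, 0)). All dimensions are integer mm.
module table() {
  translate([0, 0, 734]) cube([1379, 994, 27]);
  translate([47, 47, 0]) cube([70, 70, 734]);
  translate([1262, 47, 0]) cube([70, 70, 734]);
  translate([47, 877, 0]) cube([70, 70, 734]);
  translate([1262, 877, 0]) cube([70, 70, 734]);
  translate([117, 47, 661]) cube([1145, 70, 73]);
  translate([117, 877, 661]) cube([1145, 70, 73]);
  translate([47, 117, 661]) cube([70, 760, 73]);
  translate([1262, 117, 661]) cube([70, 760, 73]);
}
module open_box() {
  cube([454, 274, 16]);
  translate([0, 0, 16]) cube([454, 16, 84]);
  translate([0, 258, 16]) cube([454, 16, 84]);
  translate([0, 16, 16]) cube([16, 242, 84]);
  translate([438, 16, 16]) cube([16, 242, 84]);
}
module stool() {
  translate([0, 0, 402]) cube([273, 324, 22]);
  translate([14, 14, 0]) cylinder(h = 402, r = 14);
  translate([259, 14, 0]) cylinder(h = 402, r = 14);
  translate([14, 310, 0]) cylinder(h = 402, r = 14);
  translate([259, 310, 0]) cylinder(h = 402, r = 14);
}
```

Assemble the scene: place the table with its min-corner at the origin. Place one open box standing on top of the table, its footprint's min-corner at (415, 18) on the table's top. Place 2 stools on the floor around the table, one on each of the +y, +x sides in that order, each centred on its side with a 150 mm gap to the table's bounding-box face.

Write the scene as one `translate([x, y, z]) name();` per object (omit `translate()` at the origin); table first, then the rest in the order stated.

table();
translate([415, 18, 761]) open_box();
translate([553, 1144, 0]) stool();
translate([1529, 335, 0]) stool();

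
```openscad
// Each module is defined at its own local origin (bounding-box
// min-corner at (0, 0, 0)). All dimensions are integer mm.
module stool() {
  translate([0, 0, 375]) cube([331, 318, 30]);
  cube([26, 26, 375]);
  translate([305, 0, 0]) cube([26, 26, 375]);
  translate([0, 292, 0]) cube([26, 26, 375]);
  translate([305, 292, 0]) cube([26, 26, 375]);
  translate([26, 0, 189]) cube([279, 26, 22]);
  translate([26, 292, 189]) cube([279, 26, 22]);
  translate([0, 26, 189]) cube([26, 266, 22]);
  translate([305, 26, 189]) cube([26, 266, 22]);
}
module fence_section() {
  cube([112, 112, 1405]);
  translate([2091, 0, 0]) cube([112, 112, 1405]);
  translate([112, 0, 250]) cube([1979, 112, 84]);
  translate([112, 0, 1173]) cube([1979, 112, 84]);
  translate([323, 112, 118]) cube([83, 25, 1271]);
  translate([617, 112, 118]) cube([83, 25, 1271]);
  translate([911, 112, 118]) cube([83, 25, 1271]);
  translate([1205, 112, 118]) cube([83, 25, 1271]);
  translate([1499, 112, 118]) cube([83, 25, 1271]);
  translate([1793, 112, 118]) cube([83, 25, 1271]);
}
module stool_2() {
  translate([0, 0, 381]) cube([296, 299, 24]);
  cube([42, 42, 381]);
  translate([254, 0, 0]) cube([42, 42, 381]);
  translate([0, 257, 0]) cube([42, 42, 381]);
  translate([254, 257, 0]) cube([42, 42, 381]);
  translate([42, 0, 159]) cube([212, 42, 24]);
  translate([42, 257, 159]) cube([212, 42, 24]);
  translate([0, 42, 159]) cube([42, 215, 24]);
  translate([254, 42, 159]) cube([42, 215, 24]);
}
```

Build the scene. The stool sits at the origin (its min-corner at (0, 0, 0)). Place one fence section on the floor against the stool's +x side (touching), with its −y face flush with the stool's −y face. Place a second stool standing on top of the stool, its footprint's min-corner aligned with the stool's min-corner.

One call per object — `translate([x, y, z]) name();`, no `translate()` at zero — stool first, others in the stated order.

stool();
translate([331, 0, 0]) fence_section();
translate([0, 0, 405]) stool_2();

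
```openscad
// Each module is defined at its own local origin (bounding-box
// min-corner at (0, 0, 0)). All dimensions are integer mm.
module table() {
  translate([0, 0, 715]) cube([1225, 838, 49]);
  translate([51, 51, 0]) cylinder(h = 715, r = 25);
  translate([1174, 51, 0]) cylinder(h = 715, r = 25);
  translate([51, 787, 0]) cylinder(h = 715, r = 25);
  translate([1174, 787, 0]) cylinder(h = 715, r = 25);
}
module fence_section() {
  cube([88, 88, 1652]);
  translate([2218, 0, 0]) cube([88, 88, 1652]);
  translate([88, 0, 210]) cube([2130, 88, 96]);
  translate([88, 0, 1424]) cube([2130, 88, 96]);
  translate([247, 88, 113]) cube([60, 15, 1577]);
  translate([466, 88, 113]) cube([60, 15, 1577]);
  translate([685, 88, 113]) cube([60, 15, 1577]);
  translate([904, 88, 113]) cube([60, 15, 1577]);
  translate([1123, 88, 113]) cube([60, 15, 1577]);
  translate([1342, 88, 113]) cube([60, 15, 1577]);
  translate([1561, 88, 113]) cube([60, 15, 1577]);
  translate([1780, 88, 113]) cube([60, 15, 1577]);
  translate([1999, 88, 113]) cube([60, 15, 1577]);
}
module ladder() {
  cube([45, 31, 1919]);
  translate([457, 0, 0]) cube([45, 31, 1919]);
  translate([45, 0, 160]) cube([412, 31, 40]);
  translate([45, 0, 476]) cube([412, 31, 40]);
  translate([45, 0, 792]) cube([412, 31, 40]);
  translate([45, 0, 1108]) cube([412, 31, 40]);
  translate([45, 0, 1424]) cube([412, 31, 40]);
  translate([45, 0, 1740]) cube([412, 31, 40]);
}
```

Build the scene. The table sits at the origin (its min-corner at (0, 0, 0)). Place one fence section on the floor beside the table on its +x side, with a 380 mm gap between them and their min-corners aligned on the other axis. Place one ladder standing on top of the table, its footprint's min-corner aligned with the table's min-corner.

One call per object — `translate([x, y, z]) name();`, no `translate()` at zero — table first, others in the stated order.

table();
translate([1605, 0, 0]) fence_section();
translate([0, 0, 764]) ladder();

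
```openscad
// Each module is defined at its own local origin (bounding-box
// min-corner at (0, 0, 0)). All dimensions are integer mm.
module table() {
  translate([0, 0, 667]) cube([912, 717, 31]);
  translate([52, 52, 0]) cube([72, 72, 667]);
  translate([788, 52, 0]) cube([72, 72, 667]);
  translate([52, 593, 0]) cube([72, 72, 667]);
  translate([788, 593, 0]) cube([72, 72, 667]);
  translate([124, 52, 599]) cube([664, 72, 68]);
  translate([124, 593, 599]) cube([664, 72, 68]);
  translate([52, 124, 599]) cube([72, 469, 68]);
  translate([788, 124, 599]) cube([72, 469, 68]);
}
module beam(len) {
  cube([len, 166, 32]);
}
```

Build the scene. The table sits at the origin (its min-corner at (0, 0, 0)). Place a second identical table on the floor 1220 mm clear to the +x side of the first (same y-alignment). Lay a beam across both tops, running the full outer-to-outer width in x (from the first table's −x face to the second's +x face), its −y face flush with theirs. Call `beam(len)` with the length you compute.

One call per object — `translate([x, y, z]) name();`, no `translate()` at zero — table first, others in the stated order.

table();
translate([2132, 0, 0]) table();
translate([0, 0, 698]) beam(3044);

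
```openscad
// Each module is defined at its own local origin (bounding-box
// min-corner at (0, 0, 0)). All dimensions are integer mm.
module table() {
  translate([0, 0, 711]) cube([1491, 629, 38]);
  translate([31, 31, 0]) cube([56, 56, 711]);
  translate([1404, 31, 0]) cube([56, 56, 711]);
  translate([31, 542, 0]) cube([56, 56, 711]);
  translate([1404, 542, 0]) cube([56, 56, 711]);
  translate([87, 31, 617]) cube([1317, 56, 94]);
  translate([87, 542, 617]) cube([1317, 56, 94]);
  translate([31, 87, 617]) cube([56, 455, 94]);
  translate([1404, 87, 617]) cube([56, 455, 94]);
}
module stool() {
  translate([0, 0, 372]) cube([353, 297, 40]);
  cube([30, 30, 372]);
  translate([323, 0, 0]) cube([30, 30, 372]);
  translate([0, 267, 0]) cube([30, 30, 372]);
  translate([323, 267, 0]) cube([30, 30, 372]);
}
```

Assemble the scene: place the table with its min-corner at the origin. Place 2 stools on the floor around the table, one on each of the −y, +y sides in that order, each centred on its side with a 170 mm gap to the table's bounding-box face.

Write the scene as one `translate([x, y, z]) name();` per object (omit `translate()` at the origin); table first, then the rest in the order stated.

table();
translate([569, -467, 0]) stool();
translate([569, 799, 0]) stool();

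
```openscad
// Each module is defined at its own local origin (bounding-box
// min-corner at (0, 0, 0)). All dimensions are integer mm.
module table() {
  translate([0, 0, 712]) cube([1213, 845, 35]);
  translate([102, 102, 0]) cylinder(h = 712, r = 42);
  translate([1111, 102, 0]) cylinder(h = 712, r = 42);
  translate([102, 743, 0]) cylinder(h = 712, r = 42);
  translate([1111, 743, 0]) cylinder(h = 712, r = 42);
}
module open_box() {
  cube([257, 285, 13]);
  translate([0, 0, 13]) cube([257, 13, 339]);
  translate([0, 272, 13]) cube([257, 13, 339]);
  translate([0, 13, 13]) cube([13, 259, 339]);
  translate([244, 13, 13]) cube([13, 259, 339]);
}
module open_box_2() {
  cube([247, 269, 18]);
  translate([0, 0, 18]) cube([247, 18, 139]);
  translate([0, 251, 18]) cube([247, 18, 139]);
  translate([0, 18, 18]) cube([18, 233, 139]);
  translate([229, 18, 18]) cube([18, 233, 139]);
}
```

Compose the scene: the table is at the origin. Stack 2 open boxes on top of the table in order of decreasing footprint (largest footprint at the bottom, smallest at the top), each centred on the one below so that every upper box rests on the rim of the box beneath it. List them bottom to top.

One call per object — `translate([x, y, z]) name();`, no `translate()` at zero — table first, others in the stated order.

table();
translate([478, 280, 747]) open_box();
translate([483, 288, 1099]) open_box_2();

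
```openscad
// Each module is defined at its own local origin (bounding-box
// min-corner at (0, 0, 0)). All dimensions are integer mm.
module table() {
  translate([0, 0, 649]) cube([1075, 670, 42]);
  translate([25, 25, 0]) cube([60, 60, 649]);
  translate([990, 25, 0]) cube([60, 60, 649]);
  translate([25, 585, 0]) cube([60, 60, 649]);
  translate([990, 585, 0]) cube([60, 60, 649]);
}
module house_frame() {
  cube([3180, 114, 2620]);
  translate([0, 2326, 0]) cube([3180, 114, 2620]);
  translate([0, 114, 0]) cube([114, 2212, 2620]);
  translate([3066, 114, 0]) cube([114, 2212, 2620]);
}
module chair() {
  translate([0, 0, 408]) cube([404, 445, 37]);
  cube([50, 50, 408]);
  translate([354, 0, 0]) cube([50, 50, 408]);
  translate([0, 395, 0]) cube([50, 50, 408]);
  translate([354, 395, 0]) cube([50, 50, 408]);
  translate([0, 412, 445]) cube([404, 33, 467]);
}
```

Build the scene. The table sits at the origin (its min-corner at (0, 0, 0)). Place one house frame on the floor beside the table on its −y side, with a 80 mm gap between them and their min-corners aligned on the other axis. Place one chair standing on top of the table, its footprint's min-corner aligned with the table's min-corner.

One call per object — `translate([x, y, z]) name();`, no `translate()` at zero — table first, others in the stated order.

table();
translate([0, -2520, 0]) house_frame();
translate([0, 0, 691]) chair();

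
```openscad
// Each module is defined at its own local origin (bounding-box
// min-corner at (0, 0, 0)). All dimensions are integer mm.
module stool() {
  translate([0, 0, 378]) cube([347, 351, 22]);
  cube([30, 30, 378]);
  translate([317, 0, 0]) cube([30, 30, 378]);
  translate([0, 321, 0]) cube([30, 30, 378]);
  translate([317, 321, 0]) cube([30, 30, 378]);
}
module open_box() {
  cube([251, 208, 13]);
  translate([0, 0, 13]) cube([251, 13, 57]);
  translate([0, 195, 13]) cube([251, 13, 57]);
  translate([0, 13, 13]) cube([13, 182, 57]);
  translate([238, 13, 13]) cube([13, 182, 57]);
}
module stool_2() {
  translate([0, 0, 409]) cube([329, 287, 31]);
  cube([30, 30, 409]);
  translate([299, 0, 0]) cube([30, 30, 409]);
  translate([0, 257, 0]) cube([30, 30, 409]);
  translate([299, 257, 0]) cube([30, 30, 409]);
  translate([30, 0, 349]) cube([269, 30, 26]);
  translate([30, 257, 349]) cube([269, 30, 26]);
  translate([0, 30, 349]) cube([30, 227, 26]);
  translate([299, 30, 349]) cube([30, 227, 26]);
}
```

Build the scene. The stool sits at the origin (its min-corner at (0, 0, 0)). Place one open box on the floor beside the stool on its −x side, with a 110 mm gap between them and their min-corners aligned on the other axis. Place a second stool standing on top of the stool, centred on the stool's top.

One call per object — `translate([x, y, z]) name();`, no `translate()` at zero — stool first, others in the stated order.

stool();
translate([-361, 0, 0]) open_box();
translate([9, 32, 400]) stool_2();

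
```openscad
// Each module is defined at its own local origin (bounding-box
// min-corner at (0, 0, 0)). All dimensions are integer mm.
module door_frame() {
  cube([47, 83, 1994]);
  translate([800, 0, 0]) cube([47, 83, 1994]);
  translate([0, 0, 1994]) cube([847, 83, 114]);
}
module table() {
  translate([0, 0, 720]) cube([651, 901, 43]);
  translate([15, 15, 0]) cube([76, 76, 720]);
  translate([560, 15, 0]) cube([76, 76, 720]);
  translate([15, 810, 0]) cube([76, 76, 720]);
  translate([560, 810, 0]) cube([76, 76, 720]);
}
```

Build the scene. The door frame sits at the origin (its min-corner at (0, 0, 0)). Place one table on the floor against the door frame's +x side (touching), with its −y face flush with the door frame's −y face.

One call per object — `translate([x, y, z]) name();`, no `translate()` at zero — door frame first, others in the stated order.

door_frame();
translate([847, 0, 0]) table();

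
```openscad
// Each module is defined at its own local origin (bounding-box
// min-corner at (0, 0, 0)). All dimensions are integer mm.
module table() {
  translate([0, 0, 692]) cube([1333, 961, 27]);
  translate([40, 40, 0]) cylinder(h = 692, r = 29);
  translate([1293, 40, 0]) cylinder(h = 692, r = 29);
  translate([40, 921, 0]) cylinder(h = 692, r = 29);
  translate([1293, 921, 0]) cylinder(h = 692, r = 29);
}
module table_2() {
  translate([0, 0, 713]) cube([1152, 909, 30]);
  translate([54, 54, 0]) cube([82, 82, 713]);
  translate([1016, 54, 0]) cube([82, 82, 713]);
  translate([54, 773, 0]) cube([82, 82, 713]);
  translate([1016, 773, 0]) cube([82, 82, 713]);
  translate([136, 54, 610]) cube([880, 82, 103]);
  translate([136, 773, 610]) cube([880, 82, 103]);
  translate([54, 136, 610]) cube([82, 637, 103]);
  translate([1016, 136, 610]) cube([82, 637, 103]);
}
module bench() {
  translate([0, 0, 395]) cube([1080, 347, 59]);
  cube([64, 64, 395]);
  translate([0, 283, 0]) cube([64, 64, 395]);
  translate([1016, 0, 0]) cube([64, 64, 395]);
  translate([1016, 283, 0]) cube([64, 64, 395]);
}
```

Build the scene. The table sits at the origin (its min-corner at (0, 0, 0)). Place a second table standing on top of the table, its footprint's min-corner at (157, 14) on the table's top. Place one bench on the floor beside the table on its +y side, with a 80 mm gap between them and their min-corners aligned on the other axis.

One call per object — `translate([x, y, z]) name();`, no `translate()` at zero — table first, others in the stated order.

table();
translate([157, 14, 719]) table_2();
translate([0, 1041, 0]) bench();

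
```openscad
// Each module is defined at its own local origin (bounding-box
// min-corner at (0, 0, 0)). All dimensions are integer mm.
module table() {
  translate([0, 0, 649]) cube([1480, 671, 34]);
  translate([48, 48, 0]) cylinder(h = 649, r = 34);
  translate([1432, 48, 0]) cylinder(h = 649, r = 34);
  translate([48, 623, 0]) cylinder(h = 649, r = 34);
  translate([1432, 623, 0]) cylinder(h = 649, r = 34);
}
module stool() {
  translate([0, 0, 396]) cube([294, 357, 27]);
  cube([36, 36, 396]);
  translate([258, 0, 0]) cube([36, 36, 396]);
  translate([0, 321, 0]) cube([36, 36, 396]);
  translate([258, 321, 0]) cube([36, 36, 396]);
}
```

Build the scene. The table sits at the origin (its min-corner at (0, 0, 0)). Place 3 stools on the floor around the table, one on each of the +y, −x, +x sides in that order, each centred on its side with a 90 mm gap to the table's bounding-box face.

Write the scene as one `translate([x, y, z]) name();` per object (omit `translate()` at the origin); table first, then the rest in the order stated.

table();
translate([593, 761, 0]) stool();
translate([-384, 157, 0]) stool();
translate([1570, 157, 0]) stool();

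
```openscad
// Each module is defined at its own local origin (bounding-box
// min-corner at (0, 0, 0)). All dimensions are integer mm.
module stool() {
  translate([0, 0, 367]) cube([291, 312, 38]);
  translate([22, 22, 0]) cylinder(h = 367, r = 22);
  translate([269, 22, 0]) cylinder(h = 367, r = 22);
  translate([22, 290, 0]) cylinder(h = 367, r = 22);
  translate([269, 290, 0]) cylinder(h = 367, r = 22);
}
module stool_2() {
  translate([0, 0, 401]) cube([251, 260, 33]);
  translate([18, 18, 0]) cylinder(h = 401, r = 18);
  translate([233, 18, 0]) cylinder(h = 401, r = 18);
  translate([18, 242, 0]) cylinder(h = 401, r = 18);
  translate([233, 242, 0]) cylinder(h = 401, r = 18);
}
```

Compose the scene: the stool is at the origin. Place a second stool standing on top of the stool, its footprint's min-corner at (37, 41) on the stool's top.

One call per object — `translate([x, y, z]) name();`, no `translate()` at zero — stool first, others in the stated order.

stool();
translate([37, 41, 405]) stool_2();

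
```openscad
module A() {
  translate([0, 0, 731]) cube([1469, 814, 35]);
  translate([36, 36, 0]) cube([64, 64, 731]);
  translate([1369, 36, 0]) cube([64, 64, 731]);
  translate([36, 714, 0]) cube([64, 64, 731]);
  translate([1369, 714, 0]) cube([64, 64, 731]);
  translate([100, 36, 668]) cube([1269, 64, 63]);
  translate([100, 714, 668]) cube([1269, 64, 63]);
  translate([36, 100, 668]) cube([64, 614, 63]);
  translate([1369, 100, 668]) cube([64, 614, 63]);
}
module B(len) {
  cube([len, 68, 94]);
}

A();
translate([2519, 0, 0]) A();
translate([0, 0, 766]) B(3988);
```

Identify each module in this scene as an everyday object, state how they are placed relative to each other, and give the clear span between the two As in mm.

Second table starts at x = 2519; first ends at x = 1469; clear span = 2519 − 1469 = 1050 mm.

A is a table. B is a beam. A beam spans the tops of two tables. The clear span between the two tables is 1050 mm.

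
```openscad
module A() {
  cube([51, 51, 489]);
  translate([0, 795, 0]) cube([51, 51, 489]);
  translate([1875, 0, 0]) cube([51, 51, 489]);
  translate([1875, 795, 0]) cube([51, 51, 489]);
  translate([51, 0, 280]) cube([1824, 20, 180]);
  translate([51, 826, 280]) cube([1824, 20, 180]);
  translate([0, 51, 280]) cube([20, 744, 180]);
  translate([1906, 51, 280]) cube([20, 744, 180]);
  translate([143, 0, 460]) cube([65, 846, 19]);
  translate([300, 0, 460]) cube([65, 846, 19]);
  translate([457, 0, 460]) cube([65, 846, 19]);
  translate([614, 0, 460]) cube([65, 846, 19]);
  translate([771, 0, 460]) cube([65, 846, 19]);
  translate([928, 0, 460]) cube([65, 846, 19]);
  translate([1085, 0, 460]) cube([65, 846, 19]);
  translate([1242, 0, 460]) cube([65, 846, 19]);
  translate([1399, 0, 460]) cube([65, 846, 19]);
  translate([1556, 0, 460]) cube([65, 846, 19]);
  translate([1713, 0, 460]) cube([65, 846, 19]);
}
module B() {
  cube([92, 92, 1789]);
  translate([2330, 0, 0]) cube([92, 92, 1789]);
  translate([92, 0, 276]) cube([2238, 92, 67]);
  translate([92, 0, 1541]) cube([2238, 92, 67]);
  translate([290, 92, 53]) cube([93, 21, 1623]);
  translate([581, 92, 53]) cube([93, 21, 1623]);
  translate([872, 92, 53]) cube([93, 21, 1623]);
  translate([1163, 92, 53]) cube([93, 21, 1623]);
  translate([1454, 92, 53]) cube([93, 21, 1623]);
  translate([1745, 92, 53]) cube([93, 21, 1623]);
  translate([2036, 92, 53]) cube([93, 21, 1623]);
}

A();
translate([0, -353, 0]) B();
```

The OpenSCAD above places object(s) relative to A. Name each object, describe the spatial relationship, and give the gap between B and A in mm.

A is a bed frame. B is a fence section. The fence section is on the floor beside the bed frame on its −y side. The gap between the fence section and the bed frame is 240 mm.

The fence section's nearest face is 240 mm from the bed frame's −y face.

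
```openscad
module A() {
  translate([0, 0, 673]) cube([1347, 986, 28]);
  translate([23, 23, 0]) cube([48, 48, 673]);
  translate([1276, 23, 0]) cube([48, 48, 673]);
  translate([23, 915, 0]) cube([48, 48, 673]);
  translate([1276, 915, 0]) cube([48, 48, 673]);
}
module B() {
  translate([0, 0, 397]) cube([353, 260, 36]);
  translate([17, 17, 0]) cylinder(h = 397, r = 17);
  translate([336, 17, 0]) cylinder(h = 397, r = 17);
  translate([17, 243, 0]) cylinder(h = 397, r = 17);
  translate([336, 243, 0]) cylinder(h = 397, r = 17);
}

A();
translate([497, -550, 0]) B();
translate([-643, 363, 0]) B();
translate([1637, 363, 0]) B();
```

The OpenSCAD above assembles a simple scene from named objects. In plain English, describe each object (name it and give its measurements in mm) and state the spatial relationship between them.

A is a table with a 1347×986 mm rectangular top, 28 mm thick, top surface at z = 701 mm, supported by four 48×48 mm square legs, each inset 23 mm from the nearest pair of top edges, running from the floor.

B is a four-legged stool. The seat is 353×260 mm, 36 mm thick, top at z = 433 mm. It stands on four round legs, each 34 mm in diameter, from z = 0 to the seat underside, each leg's axis is inset half a diameter from the nearest pair of seat edges (so the leg's bounding box is flush with the corner).

Three stools sit around the table at the −y, −x, +x sides.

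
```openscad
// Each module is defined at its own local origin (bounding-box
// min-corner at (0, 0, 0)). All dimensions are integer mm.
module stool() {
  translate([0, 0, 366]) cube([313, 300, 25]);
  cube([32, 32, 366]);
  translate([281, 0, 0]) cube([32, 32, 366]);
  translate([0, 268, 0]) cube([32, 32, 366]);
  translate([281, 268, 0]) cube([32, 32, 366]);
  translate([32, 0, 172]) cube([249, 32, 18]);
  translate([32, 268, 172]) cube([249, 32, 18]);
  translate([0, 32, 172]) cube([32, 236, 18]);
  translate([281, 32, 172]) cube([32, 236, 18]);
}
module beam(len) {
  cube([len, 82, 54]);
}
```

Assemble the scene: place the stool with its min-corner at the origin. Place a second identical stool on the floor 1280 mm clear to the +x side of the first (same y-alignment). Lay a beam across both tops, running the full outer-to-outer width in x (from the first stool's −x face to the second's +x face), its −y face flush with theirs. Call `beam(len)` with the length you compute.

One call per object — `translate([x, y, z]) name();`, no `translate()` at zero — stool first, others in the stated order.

stool();
translate([1593, 0, 0]) stool();
translate([0, 0, 391]) beam(1906);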